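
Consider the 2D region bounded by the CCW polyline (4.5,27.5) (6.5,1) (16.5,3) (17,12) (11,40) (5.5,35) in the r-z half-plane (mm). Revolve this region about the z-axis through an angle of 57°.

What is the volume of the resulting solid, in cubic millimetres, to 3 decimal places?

Profile (r,z), 6 vertices: (4.5,27.5) (6.5,1) (16.5,3) (17,12) (11,40) (5.5,35)
edge 0: (4.5,27.5)→(6.5,1)  cross = 4.5·1 − 6.5·27.5 = -174.2500; (r_i+r_j)·cross = 11·-174.2500 = -1916.7500
edge 1: (6.5,1)→(16.5,3)  cross = 6.5·3 − 16.5·1 = 3.0000; (r_i+r_j)·cross = 23·3.0000 = 69.0000
edge 2: (16.5,3)→(17,12)  cross = 16.5·12 − 17·3 = 147.0000; (r_i+r_j)·cross = 33.5·147.0000 = 4924.5000
edge 3: (17,12)→(11,40)  cross = 17·40 − 11·12 = 548.0000; (r_i+r_j)·cross = 28·548.0000 = 15344.0000
edge 4: (11,40)→(5.5,35)  cross = 11·35 − 5.5·40 = 165.0000; (r_i+r_j)·cross = 16.5·165.0000 = 2722.5000
edge 5: (5.5,35)→(4.5,27.5)  cross = 5.5·27.5 − 4.5·35 = -6.2500; (r_i+r_j)·cross = 10·-6.2500 = -62.5000
Σcross = 682.5000 → A = |Σcross|/2 = 341.2500 mm²
Σ(r_i+r_j)·cross = 21080.7500 → first moment M = |Σ|/6 = 3513.4583
R_c = M/A = 3513.4583/341.2500 = 10.2958 mm
θ = 57° = 0.994838 rad
V = θ·R_c·A = 0.994838·10.2958·341.2500 = 3495.321 mm³

Volume = 3495.321 mm³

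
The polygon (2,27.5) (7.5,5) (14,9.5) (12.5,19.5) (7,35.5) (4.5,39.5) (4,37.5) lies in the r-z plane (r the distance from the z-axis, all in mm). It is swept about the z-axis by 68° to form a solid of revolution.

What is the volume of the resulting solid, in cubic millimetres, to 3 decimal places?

Volume = 1955.391 mm³

Profile (r,z), 7 vertices: (2,27.5) (7.5,5) (14,9.5) (12.5,19.5) (7,35.5) (4.5,39.5) (4,37.5)
edge 0: (2,27.5)→(7.5,5)  cross = 2·5 − 7.5·27.5 = -196.2500; (r_i+r_j)·cross = 9.5·-196.2500 = -1864.3750
edge 1: (7.5,5)→(14,9.5)  cross = 7.5·9.5 − 14·5 = 1.2500; (r_i+r_j)·cross = 21.5·1.2500 = 26.8750
edge 2: (14,9.5)→(12.5,19.5)  cross = 14·19.5 − 12.5·9.5 = 154.2500; (r_i+r_j)·cross = 26.5·154.2500 = 4087.6250
edge 3: (12.5,19.5)→(7,35.5)  cross = 12.5·35.5 − 7·19.5 = 307.2500; (r_i+r_j)·cross = 19.5·307.2500 = 5991.3750
edge 4: (7,35.5)→(4.5,39.5)  cross = 7·39.5 − 4.5·35.5 = 116.7500; (r_i+r_j)·cross = 11.5·116.7500 = 1342.6250
edge 5: (4.5,39.5)→(4,37.5)  cross = 4.5·37.5 − 4·39.5 = 10.7500; (r_i+r_j)·cross = 8.5·10.7500 = 91.3750
edge 6: (4,37.5)→(2,27.5)  cross = 4·27.5 − 2·37.5 = 35.0000; (r_i+r_j)·cross = 6·35.0000 = 210.0000
Σcross = 429.0000 → A = |Σcross|/2 = 214.5000 mm²
Σ(r_i+r_j)·cross = 9885.5000 → first moment M = |Σ|/6 = 1647.5833
R_c = M/A = 1647.5833/214.5000 = 7.6810 mm
θ = 68° = 1.186824 rad
V = θ·R_c·A = 1.186824·7.6810·214.5000 = 1955.391 mm³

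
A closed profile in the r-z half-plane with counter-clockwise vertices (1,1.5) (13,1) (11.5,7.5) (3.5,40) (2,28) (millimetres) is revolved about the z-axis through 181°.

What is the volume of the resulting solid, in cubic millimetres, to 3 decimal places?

Volume = 4411.213 mm³

Profile (r,z), 5 vertices: (1,1.5) (13,1) (11.5,7.5) (3.5,40) (2,28)
edge 0: (1,1.5)→(13,1)  cross = 1·1 − 13·1.5 = -18.5000; (r_i+r_j)·cross = 14·-18.5000 = -259.0000
edge 1: (13,1)→(11.5,7.5)  cross = 13·7.5 − 11.5·1 = 86.0000; (r_i+r_j)·cross = 24.5·86.0000 = 2107.0000
edge 2: (11.5,7.5)→(3.5,40)  cross = 11.5·40 − 3.5·7.5 = 433.7500; (r_i+r_j)·cross = 15·433.7500 = 6506.2500
edge 3: (3.5,40)→(2,28)  cross = 3.5·28 − 2·40 = 18.0000; (r_i+r_j)·cross = 5.5·18.0000 = 99.0000
edge 4: (2,28)→(1,1.5)  cross = 2·1.5 − 1·28 = -25.0000; (r_i+r_j)·cross = 3·-25.0000 = -75.0000
Σcross = 494.2500 → A = |Σcross|/2 = 247.1250 mm²
Σ(r_i+r_j)·cross = 8378.2500 → first moment M = |Σ|/6 = 1396.3750
R_c = M/A = 1396.3750/247.1250 = 5.6505 mm
θ = 181° = 3.159046 rad
V = θ·R_c·A = 3.159046·5.6505·247.1250 = 4411.213 mm³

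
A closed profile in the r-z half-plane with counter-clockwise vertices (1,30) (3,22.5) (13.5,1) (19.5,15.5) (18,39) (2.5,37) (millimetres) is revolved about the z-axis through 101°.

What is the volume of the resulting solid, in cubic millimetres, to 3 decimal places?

Profile (r,z), 6 vertices: (1,30) (3,22.5) (13.5,1) (19.5,15.5) (18,39) (2.5,37)
edge 0: (1,30)→(3,22.5)  cross = 1·22.5 − 3·30 = -67.5000; (r_i+r_j)·cross = 4·-67.5000 = -270.0000
edge 1: (3,22.5)→(13.5,1)  cross = 3·1 − 13.5·22.5 = -300.7500; (r_i+r_j)·cross = 16.5·-300.7500 = -4962.3750
edge 2: (13.5,1)→(19.5,15.5)  cross = 13.5·15.5 − 19.5·1 = 189.7500; (r_i+r_j)·cross = 33·189.7500 = 6261.7500
edge 3: (19.5,15.5)→(18,39)  cross = 19.5·39 − 18·15.5 = 481.5000; (r_i+r_j)·cross = 37.5·481.5000 = 18056.2500
edge 4: (18,39)→(2.5,37)  cross = 18·37 − 2.5·39 = 568.5000; (r_i+r_j)·cross = 20.5·568.5000 = 11654.2500
edge 5: (2.5,37)→(1,30)  cross = 2.5·30 − 1·37 = 38.0000; (r_i+r_j)·cross = 3.5·38.0000 = 133.0000
Σcross = 909.5000 → A = |Σcross|/2 = 454.7500 mm²
Σ(r_i+r_j)·cross = 30872.8750 → first moment M = |Σ|/6 = 5145.4792
R_c = M/A = 5145.4792/454.7500 = 11.3150 mm
θ = 101° = 1.762783 rad
V = θ·R_c·A = 1.762783·11.3150·454.7500 = 9070.361 mm³

Volume = 9070.361 mm³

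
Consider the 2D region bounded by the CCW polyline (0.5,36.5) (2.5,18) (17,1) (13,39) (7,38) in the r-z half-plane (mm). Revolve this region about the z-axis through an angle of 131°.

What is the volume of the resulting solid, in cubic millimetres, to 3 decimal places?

Profile (r,z), 5 vertices: (0.5,36.5) (2.5,18) (17,1) (13,39) (7,38)
edge 0: (0.5,36.5)→(2.5,18)  cross = 0.5·18 − 2.5·36.5 = -82.2500; (r_i+r_j)·cross = 3·-82.2500 = -246.7500
edge 1: (2.5,18)→(17,1)  cross = 2.5·1 − 17·18 = -303.5000; (r_i+r_j)·cross = 19.5·-303.5000 = -5918.2500
edge 2: (17,1)→(13,39)  cross = 17·39 − 13·1 = 650.0000; (r_i+r_j)·cross = 30·650.0000 = 19500.0000
edge 3: (13,39)→(7,38)  cross = 13·38 − 7·39 = 221.0000; (r_i+r_j)·cross = 20·221.0000 = 4420.0000
edge 4: (7,38)→(0.5,36.5)  cross = 7·36.5 − 0.5·38 = 236.5000; (r_i+r_j)·cross = 7.5·236.5000 = 1773.7500
Σcross = 721.7500 → A = |Σcross|/2 = 360.8750 mm²
Σ(r_i+r_j)·cross = 19528.7500 → first moment M = |Σ|/6 = 3254.7917
R_c = M/A = 3254.7917/360.8750 = 9.0192 mm
θ = 131° = 2.286381 rad
V = θ·R_c·A = 2.286381·9.0192·360.8750 = 7441.695 mm³

Volume = 7441.695 mm³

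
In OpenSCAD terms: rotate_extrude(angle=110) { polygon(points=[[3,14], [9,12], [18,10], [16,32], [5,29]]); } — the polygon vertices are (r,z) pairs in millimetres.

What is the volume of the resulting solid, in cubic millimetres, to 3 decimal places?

Volume = 5090.835 mm³

Profile (r,z), 5 vertices: (3,14) (9,12) (18,10) (16,32) (5,29)
edge 0: (3,14)→(9,12)  cross = 3·12 − 9·14 = -90.0000; (r_i+r_j)·cross = 12·-90.0000 = -1080.0000
edge 1: (9,12)→(18,10)  cross = 9·10 − 18·12 = -126.0000; (r_i+r_j)·cross = 27·-126.0000 = -3402.0000
edge 2: (18,10)→(16,32)  cross = 18·32 − 16·10 = 416.0000; (r_i+r_j)·cross = 34·416.0000 = 14144.0000
edge 3: (16,32)→(5,29)  cross = 16·29 − 5·32 = 304.0000; (r_i+r_j)·cross = 21·304.0000 = 6384.0000
edge 4: (5,29)→(3,14)  cross = 5·14 − 3·29 = -17.0000; (r_i+r_j)·cross = 8·-17.0000 = -136.0000
Σcross = 487.0000 → A = |Σcross|/2 = 243.5000 mm²
Σ(r_i+r_j)·cross = 15910.0000 → first moment M = |Σ|/6 = 2651.6667
R_c = M/A = 2651.6667/243.5000 = 10.8898 mm
θ = 110° = 1.919862 rad
V = θ·R_c·A = 1.919862·10.8898·243.5000 = 5090.835 mm³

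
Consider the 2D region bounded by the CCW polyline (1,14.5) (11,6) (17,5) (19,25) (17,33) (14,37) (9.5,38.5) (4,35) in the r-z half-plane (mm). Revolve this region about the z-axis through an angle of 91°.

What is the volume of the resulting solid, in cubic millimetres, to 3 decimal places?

Profile (r,z), 8 vertices: (1,14.5) (11,6) (17,5) (19,25) (17,33) (14,37) (9.5,38.5) (4,35)
edge 0: (1,14.5)→(11,6)  cross = 1·6 − 11·14.5 = -153.5000; (r_i+r_j)·cross = 12·-153.5000 = -1842.0000
edge 1: (11,6)→(17,5)  cross = 11·5 − 17·6 = -47.0000; (r_i+r_j)·cross = 28·-47.0000 = -1316.0000
edge 2: (17,5)→(19,25)  cross = 17·25 − 19·5 = 330.0000; (r_i+r_j)·cross = 36·330.0000 = 11880.0000
edge 3: (19,25)→(17,33)  cross = 19·33 − 17·25 = 202.0000; (r_i+r_j)·cross = 36·202.0000 = 7272.0000
edge 4: (17,33)→(14,37)  cross = 17·37 − 14·33 = 167.0000; (r_i+r_j)·cross = 31·167.0000 = 5177.0000
edge 5: (14,37)→(9.5,38.5)  cross = 14·38.5 − 9.5·37 = 187.5000; (r_i+r_j)·cross = 23.5·187.5000 = 4406.2500
edge 6: (9.5,38.5)→(4,35)  cross = 9.5·35 − 4·38.5 = 178.5000; (r_i+r_j)·cross = 13.5·178.5000 = 2409.7500
edge 7: (4,35)→(1,14.5)  cross = 4·14.5 − 1·35 = 23.0000; (r_i+r_j)·cross = 5·23.0000 = 115.0000
Σcross = 887.5000 → A = |Σcross|/2 = 443.7500 mm²
Σ(r_i+r_j)·cross = 28102.0000 → first moment M = |Σ|/6 = 4683.6667
R_c = M/A = 4683.6667/443.7500 = 10.5547 mm
θ = 91° = 1.588250 rad
V = θ·R_c·A = 1.588250·10.5547·443.7500 = 7438.832 mm³

Volume = 7438.832 mm³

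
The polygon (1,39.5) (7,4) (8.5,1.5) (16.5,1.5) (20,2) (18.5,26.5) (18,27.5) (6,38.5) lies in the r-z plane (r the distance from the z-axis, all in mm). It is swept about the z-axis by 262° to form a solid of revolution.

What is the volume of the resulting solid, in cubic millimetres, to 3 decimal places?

Volume = 23981.187 mm³

Profile (r,z), 8 vertices: (1,39.5) (7,4) (8.5,1.5) (16.5,1.5) (20,2) (18.5,26.5) (18,27.5) (6,38.5)
edge 0: (1,39.5)→(7,4)  cross = 1·4 − 7·39.5 = -272.5000; (r_i+r_j)·cross = 8·-272.5000 = -2180.0000
edge 1: (7,4)→(8.5,1.5)  cross = 7·1.5 − 8.5·4 = -23.5000; (r_i+r_j)·cross = 15.5·-23.5000 = -364.2500
edge 2: (8.5,1.5)→(16.5,1.5)  cross = 8.5·1.5 − 16.5·1.5 = -12.0000; (r_i+r_j)·cross = 25·-12.0000 = -300.0000
edge 3: (16.5,1.5)→(20,2)  cross = 16.5·2 − 20·1.5 = 3.0000; (r_i+r_j)·cross = 36.5·3.0000 = 109.5000
edge 4: (20,2)→(18.5,26.5)  cross = 20·26.5 − 18.5·2 = 493.0000; (r_i+r_j)·cross = 38.5·493.0000 = 18980.5000
edge 5: (18.5,26.5)→(18,27.5)  cross = 18.5·27.5 − 18·26.5 = 31.7500; (r_i+r_j)·cross = 36.5·31.7500 = 1158.8750
edge 6: (18,27.5)→(6,38.5)  cross = 18·38.5 − 6·27.5 = 528.0000; (r_i+r_j)·cross = 24·528.0000 = 12672.0000
edge 7: (6,38.5)→(1,39.5)  cross = 6·39.5 − 1·38.5 = 198.5000; (r_i+r_j)·cross = 7·198.5000 = 1389.5000
Σcross = 946.2500 → A = |Σcross|/2 = 473.1250 mm²
Σ(r_i+r_j)·cross = 31466.1250 → first moment M = |Σ|/6 = 5244.3542
R_c = M/A = 5244.3542/473.1250 = 11.0845 mm
θ = 262° = 4.572763 rad
V = θ·R_c·A = 4.572763·11.0845·473.1250 = 23981.187 mm³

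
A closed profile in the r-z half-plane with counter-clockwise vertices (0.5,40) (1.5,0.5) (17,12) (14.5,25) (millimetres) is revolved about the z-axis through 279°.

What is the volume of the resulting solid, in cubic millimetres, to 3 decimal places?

Volume = 13370.952 mm³

Profile (r,z), 4 vertices: (0.5,40) (1.5,0.5) (17,12) (14.5,25)
edge 0: (0.5,40)→(1.5,0.5)  cross = 0.5·0.5 − 1.5·40 = -59.7500; (r_i+r_j)·cross = 2·-59.7500 = -119.5000
edge 1: (1.5,0.5)→(17,12)  cross = 1.5·12 − 17·0.5 = 9.5000; (r_i+r_j)·cross = 18.5·9.5000 = 175.7500
edge 2: (17,12)→(14.5,25)  cross = 17·25 − 14.5·12 = 251.0000; (r_i+r_j)·cross = 31.5·251.0000 = 7906.5000
edge 3: (14.5,25)→(0.5,40)  cross = 14.5·40 − 0.5·25 = 567.5000; (r_i+r_j)·cross = 15·567.5000 = 8512.5000
Σcross = 768.2500 → A = |Σcross|/2 = 384.1250 mm²
Σ(r_i+r_j)·cross = 16475.2500 → first moment M = |Σ|/6 = 2745.8750
R_c = M/A = 2745.8750/384.1250 = 7.1484 mm
θ = 279° = 4.869469 rad
V = θ·R_c·A = 4.869469·7.1484·384.1250 = 13370.952 mm³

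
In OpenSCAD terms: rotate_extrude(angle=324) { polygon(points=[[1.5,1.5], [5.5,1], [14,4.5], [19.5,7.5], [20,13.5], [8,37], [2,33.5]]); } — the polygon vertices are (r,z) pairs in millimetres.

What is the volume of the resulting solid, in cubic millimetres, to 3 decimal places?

Volume = 23264.358 mm³

Profile (r,z), 7 vertices: (1.5,1.5) (5.5,1) (14,4.5) (19.5,7.5) (20,13.5) (8,37) (2,33.5)
edge 0: (1.5,1.5)→(5.5,1)  cross = 1.5·1 − 5.5·1.5 = -6.7500; (r_i+r_j)·cross = 7·-6.7500 = -47.2500
edge 1: (5.5,1)→(14,4.5)  cross = 5.5·4.5 − 14·1 = 10.7500; (r_i+r_j)·cross = 19.5·10.7500 = 209.6250
edge 2: (14,4.5)→(19.5,7.5)  cross = 14·7.5 − 19.5·4.5 = 17.2500; (r_i+r_j)·cross = 33.5·17.2500 = 577.8750
edge 3: (19.5,7.5)→(20,13.5)  cross = 19.5·13.5 − 20·7.5 = 113.2500; (r_i+r_j)·cross = 39.5·113.2500 = 4473.3750
edge 4: (20,13.5)→(8,37)  cross = 20·37 − 8·13.5 = 632.0000; (r_i+r_j)·cross = 28·632.0000 = 17696.0000
edge 5: (8,37)→(2,33.5)  cross = 8·33.5 − 2·37 = 194.0000; (r_i+r_j)·cross = 10·194.0000 = 1940.0000
edge 6: (2,33.5)→(1.5,1.5)  cross = 2·1.5 − 1.5·33.5 = -47.2500; (r_i+r_j)·cross = 3.5·-47.2500 = -165.3750
Σcross = 913.2500 → A = |Σcross|/2 = 456.6250 mm²
Σ(r_i+r_j)·cross = 24684.2500 → first moment M = |Σ|/6 = 4114.0417
R_c = M/A = 4114.0417/456.6250 = 9.0097 mm
θ = 324° = 5.654867 rad
V = θ·R_c·A = 5.654867·9.0097·456.6250 = 23264.358 mm³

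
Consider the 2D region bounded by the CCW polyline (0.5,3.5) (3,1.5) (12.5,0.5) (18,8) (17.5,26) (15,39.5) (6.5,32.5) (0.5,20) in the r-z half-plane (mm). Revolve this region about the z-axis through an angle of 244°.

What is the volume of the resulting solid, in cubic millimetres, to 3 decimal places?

Volume = 21050.099 mm³

Profile (r,z), 8 vertices: (0.5,3.5) (3,1.5) (12.5,0.5) (18,8) (17.5,26) (15,39.5) (6.5,32.5) (0.5,20)
edge 0: (0.5,3.5)→(3,1.5)  cross = 0.5·1.5 − 3·3.5 = -9.7500; (r_i+r_j)·cross = 3.5·-9.7500 = -34.1250
edge 1: (3,1.5)→(12.5,0.5)  cross = 3·0.5 − 12.5·1.5 = -17.2500; (r_i+r_j)·cross = 15.5·-17.2500 = -267.3750
edge 2: (12.5,0.5)→(18,8)  cross = 12.5·8 − 18·0.5 = 91.0000; (r_i+r_j)·cross = 30.5·91.0000 = 2775.5000
edge 3: (18,8)→(17.5,26)  cross = 18·26 − 17.5·8 = 328.0000; (r_i+r_j)·cross = 35.5·328.0000 = 11644.0000
edge 4: (17.5,26)→(15,39.5)  cross = 17.5·39.5 − 15·26 = 301.2500; (r_i+r_j)·cross = 32.5·301.2500 = 9790.6250
edge 5: (15,39.5)→(6.5,32.5)  cross = 15·32.5 − 6.5·39.5 = 230.7500; (r_i+r_j)·cross = 21.5·230.7500 = 4961.1250
edge 6: (6.5,32.5)→(0.5,20)  cross = 6.5·20 − 0.5·32.5 = 113.7500; (r_i+r_j)·cross = 7·113.7500 = 796.2500
edge 7: (0.5,20)→(0.5,3.5)  cross = 0.5·3.5 − 0.5·20 = -8.2500; (r_i+r_j)·cross = 1·-8.2500 = -8.2500
Σcross = 1029.5000 → A = |Σcross|/2 = 514.7500 mm²
Σ(r_i+r_j)·cross = 29657.7500 → first moment M = |Σ|/6 = 4942.9583
R_c = M/A = 4942.9583/514.7500 = 9.6026 mm
θ = 244° = 4.258603 rad
V = θ·R_c·A = 4.258603·9.6026·514.7500 = 21050.099 mm³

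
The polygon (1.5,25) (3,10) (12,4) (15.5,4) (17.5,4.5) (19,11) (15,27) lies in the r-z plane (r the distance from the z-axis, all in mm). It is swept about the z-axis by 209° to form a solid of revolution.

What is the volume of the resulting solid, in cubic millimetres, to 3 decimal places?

Profile (r,z), 7 vertices: (1.5,25) (3,10) (12,4) (15.5,4) (17.5,4.5) (19,11) (15,27)
edge 0: (1.5,25)→(3,10)  cross = 1.5·10 − 3·25 = -60.0000; (r_i+r_j)·cross = 4.5·-60.0000 = -270.0000
edge 1: (3,10)→(12,4)  cross = 3·4 − 12·10 = -108.0000; (r_i+r_j)·cross = 15·-108.0000 = -1620.0000
edge 2: (12,4)→(15.5,4)  cross = 12·4 − 15.5·4 = -14.0000; (r_i+r_j)·cross = 27.5·-14.0000 = -385.0000
edge 3: (15.5,4)→(17.5,4.5)  cross = 15.5·4.5 − 17.5·4 = -0.2500; (r_i+r_j)·cross = 33·-0.2500 = -8.2500
edge 4: (17.5,4.5)→(19,11)  cross = 17.5·11 − 19·4.5 = 107.0000; (r_i+r_j)·cross = 36.5·107.0000 = 3905.5000
edge 5: (19,11)→(15,27)  cross = 19·27 − 15·11 = 348.0000; (r_i+r_j)·cross = 34·348.0000 = 11832.0000
edge 6: (15,27)→(1.5,25)  cross = 15·25 − 1.5·27 = 334.5000; (r_i+r_j)·cross = 16.5·334.5000 = 5519.2500
Σcross = 607.2500 → A = |Σcross|/2 = 303.6250 mm²
Σ(r_i+r_j)·cross = 18973.5000 → first moment M = |Σ|/6 = 3162.2500
R_c = M/A = 3162.2500/303.6250 = 10.4150 mm
θ = 209° = 3.647738 rad
V = θ·R_c·A = 3.647738·10.4150·303.6250 = 11535.060 mm³

Volume = 11535.060 mm³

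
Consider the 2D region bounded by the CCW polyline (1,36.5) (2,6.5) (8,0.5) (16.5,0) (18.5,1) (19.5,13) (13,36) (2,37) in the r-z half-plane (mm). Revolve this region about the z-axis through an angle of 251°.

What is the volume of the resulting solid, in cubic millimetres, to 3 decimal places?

Profile (r,z), 8 vertices: (1,36.5) (2,6.5) (8,0.5) (16.5,0) (18.5,1) (19.5,13) (13,36) (2,37)
edge 0: (1,36.5)→(2,6.5)  cross = 1·6.5 − 2·36.5 = -66.5000; (r_i+r_j)·cross = 3·-66.5000 = -199.5000
edge 1: (2,6.5)→(8,0.5)  cross = 2·0.5 − 8·6.5 = -51.0000; (r_i+r_j)·cross = 10·-51.0000 = -510.0000
edge 2: (8,0.5)→(16.5,0)  cross = 8·0 − 16.5·0.5 = -8.2500; (r_i+r_j)·cross = 24.5·-8.2500 = -202.1250
edge 3: (16.5,0)→(18.5,1)  cross = 16.5·1 − 18.5·0 = 16.5000; (r_i+r_j)·cross = 35·16.5000 = 577.5000
edge 4: (18.5,1)→(19.5,13)  cross = 18.5·13 − 19.5·1 = 221.0000; (r_i+r_j)·cross = 38·221.0000 = 8398.0000
edge 5: (19.5,13)→(13,36)  cross = 19.5·36 − 13·13 = 533.0000; (r_i+r_j)·cross = 32.5·533.0000 = 17322.5000
edge 6: (13,36)→(2,37)  cross = 13·37 − 2·36 = 409.0000; (r_i+r_j)·cross = 15·409.0000 = 6135.0000
edge 7: (2,37)→(1,36.5)  cross = 2·36.5 − 1·37 = 36.0000; (r_i+r_j)·cross = 3·36.0000 = 108.0000
Σcross = 1089.7500 → A = |Σcross|/2 = 544.8750 mm²
Σ(r_i+r_j)·cross = 31629.3750 → first moment M = |Σ|/6 = 5271.5625
R_c = M/A = 5271.5625/544.8750 = 9.6748 mm
θ = 251° = 4.380776 rad
V = θ·R_c·A = 4.380776·9.6748·544.8750 = 23093.537 mm³

Volume = 23093.537 mm³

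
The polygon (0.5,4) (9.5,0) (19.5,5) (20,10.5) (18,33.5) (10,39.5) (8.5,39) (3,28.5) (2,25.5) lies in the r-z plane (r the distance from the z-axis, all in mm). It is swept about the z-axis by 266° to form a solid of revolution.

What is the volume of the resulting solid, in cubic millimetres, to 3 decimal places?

Profile (r,z), 9 vertices: (0.5,4) (9.5,0) (19.5,5) (20,10.5) (18,33.5) (10,39.5) (8.5,39) (3,28.5) (2,25.5)
edge 0: (0.5,4)→(9.5,0)  cross = 0.5·0 − 9.5·4 = -38.0000; (r_i+r_j)·cross = 10·-38.0000 = -380.0000
edge 1: (9.5,0)→(19.5,5)  cross = 9.5·5 − 19.5·0 = 47.5000; (r_i+r_j)·cross = 29·47.5000 = 1377.5000
edge 2: (19.5,5)→(20,10.5)  cross = 19.5·10.5 − 20·5 = 104.7500; (r_i+r_j)·cross = 39.5·104.7500 = 4137.6250
edge 3: (20,10.5)→(18,33.5)  cross = 20·33.5 − 18·10.5 = 481.0000; (r_i+r_j)·cross = 38·481.0000 = 18278.0000
edge 4: (18,33.5)→(10,39.5)  cross = 18·39.5 − 10·33.5 = 376.0000; (r_i+r_j)·cross = 28·376.0000 = 10528.0000
edge 5: (10,39.5)→(8.5,39)  cross = 10·39 − 8.5·39.5 = 54.2500; (r_i+r_j)·cross = 18.5·54.2500 = 1003.6250
edge 6: (8.5,39)→(3,28.5)  cross = 8.5·28.5 − 3·39 = 125.2500; (r_i+r_j)·cross = 11.5·125.2500 = 1440.3750
edge 7: (3,28.5)→(2,25.5)  cross = 3·25.5 − 2·28.5 = 19.5000; (r_i+r_j)·cross = 5·19.5000 = 97.5000
edge 8: (2,25.5)→(0.5,4)  cross = 2·4 − 0.5·25.5 = -4.7500; (r_i+r_j)·cross = 2.5·-4.7500 = -11.8750
Σcross = 1165.5000 → A = |Σcross|/2 = 582.7500 mm²
Σ(r_i+r_j)·cross = 36470.7500 → first moment M = |Σ|/6 = 6078.4583
R_c = M/A = 6078.4583/582.7500 = 10.4306 mm
θ = 266° = 4.642576 rad
V = θ·R_c·A = 4.642576·10.4306·582.7500 = 28219.704 mm³

Volume = 28219.704 mm³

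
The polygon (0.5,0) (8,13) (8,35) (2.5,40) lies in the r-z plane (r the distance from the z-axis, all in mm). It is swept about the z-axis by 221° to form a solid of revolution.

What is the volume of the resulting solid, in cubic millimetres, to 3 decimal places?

Profile (r,z), 4 vertices: (0.5,0) (8,13) (8,35) (2.5,40)
edge 0: (0.5,0)→(8,13)  cross = 0.5·13 − 8·0 = 6.5000; (r_i+r_j)·cross = 8.5·6.5000 = 55.2500
edge 1: (8,13)→(8,35)  cross = 8·35 − 8·13 = 176.0000; (r_i+r_j)·cross = 16·176.0000 = 2816.0000
edge 2: (8,35)→(2.5,40)  cross = 8·40 − 2.5·35 = 232.5000; (r_i+r_j)·cross = 10.5·232.5000 = 2441.2500
edge 3: (2.5,40)→(0.5,0)  cross = 2.5·0 − 0.5·40 = -20.0000; (r_i+r_j)·cross = 3·-20.0000 = -60.0000
Σcross = 395.0000 → A = |Σcross|/2 = 197.5000 mm²
Σ(r_i+r_j)·cross = 5252.5000 → first moment M = |Σ|/6 = 875.4167
R_c = M/A = 875.4167/197.5000 = 4.4325 mm
θ = 221° = 3.857178 rad
V = θ·R_c·A = 3.857178·4.4325·197.5000 = 3376.638 mm³

Volume = 3376.638 mm³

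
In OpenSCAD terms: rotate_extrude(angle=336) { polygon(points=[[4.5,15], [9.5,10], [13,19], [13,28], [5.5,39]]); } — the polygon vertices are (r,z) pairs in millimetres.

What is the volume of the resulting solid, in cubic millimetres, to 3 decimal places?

Profile (r,z), 5 vertices: (4.5,15) (9.5,10) (13,19) (13,28) (5.5,39)
edge 0: (4.5,15)→(9.5,10)  cross = 4.5·10 − 9.5·15 = -97.5000; (r_i+r_j)·cross = 14·-97.5000 = -1365.0000
edge 1: (9.5,10)→(13,19)  cross = 9.5·19 − 13·10 = 50.5000; (r_i+r_j)·cross = 22.5·50.5000 = 1136.2500
edge 2: (13,19)→(13,28)  cross = 13·28 − 13·19 = 117.0000; (r_i+r_j)·cross = 26·117.0000 = 3042.0000
edge 3: (13,28)→(5.5,39)  cross = 13·39 − 5.5·28 = 353.0000; (r_i+r_j)·cross = 18.5·353.0000 = 6530.5000
edge 4: (5.5,39)→(4.5,15)  cross = 5.5·15 − 4.5·39 = -93.0000; (r_i+r_j)·cross = 10·-93.0000 = -930.0000
Σcross = 330.0000 → A = |Σcross|/2 = 165.0000 mm²
Σ(r_i+r_j)·cross = 8413.7500 → first moment M = |Σ|/6 = 1402.2917
R_c = M/A = 1402.2917/165.0000 = 8.4987 mm
θ = 336° = 5.864306 rad
V = θ·R_c·A = 5.864306·8.4987·165.0000 = 8223.468 mm³

Volume = 8223.468 mm³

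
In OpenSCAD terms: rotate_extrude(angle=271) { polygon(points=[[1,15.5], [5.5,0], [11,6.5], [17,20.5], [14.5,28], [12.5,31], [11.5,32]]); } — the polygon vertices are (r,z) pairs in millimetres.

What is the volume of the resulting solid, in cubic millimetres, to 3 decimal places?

Profile (r,z), 7 vertices: (1,15.5) (5.5,0) (11,6.5) (17,20.5) (14.5,28) (12.5,31) (11.5,32)
edge 0: (1,15.5)→(5.5,0)  cross = 1·0 − 5.5·15.5 = -85.2500; (r_i+r_j)·cross = 6.5·-85.2500 = -554.1250
edge 1: (5.5,0)→(11,6.5)  cross = 5.5·6.5 − 11·0 = 35.7500; (r_i+r_j)·cross = 16.5·35.7500 = 589.8750
edge 2: (11,6.5)→(17,20.5)  cross = 11·20.5 − 17·6.5 = 115.0000; (r_i+r_j)·cross = 28·115.0000 = 3220.0000
edge 3: (17,20.5)→(14.5,28)  cross = 17·28 − 14.5·20.5 = 178.7500; (r_i+r_j)·cross = 31.5·178.7500 = 5630.6250
edge 4: (14.5,28)→(12.5,31)  cross = 14.5·31 − 12.5·28 = 99.5000; (r_i+r_j)·cross = 27·99.5000 = 2686.5000
edge 5: (12.5,31)→(11.5,32)  cross = 12.5·32 − 11.5·31 = 43.5000; (r_i+r_j)·cross = 24·43.5000 = 1044.0000
edge 6: (11.5,32)→(1,15.5)  cross = 11.5·15.5 − 1·32 = 146.2500; (r_i+r_j)·cross = 12.5·146.2500 = 1828.1250
Σcross = 533.5000 → A = |Σcross|/2 = 266.7500 mm²
Σ(r_i+r_j)·cross = 14445.0000 → first moment M = |Σ|/6 = 2407.5000
R_c = M/A = 2407.5000/266.7500 = 9.0253 mm
θ = 271° = 4.729842 rad
V = θ·R_c·A = 4.729842·9.0253·266.7500 = 11387.095 mm³

Volume = 11387.095 mm³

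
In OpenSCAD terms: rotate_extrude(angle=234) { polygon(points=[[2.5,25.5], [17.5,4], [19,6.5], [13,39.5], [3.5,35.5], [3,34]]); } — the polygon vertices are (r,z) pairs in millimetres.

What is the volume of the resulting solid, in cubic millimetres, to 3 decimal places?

Volume = 13159.556 mm³

Profile (r,z), 6 vertices: (2.5,25.5) (17.5,4) (19,6.5) (13,39.5) (3.5,35.5) (3,34)
edge 0: (2.5,25.5)→(17.5,4)  cross = 2.5·4 − 17.5·25.5 = -436.2500; (r_i+r_j)·cross = 20·-436.2500 = -8725.0000
edge 1: (17.5,4)→(19,6.5)  cross = 17.5·6.5 − 19·4 = 37.7500; (r_i+r_j)·cross = 36.5·37.7500 = 1377.8750
edge 2: (19,6.5)→(13,39.5)  cross = 19·39.5 − 13·6.5 = 666.0000; (r_i+r_j)·cross = 32·666.0000 = 21312.0000
edge 3: (13,39.5)→(3.5,35.5)  cross = 13·35.5 − 3.5·39.5 = 323.2500; (r_i+r_j)·cross = 16.5·323.2500 = 5333.6250
edge 4: (3.5,35.5)→(3,34)  cross = 3.5·34 − 3·35.5 = 12.5000; (r_i+r_j)·cross = 6.5·12.5000 = 81.2500
edge 5: (3,34)→(2.5,25.5)  cross = 3·25.5 − 2.5·34 = -8.5000; (r_i+r_j)·cross = 5.5·-8.5000 = -46.7500
Σcross = 594.7500 → A = |Σcross|/2 = 297.3750 mm²
Σ(r_i+r_j)·cross = 19333.0000 → first moment M = |Σ|/6 = 3222.1667
R_c = M/A = 3222.1667/297.3750 = 10.8354 mm
θ = 234° = 4.084070 rad
V = θ·R_c·A = 4.084070·10.8354·297.3750 = 13159.556 mm³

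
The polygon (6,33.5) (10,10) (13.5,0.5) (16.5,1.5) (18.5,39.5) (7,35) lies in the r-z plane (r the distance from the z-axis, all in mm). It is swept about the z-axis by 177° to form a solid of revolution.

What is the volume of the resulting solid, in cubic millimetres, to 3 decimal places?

Profile (r,z), 6 vertices: (6,33.5) (10,10) (13.5,0.5) (16.5,1.5) (18.5,39.5) (7,35)
edge 0: (6,33.5)→(10,10)  cross = 6·10 − 10·33.5 = -275.0000; (r_i+r_j)·cross = 16·-275.0000 = -4400.0000
edge 1: (10,10)→(13.5,0.5)  cross = 10·0.5 − 13.5·10 = -130.0000; (r_i+r_j)·cross = 23.5·-130.0000 = -3055.0000
edge 2: (13.5,0.5)→(16.5,1.5)  cross = 13.5·1.5 − 16.5·0.5 = 12.0000; (r_i+r_j)·cross = 30·12.0000 = 360.0000
edge 3: (16.5,1.5)→(18.5,39.5)  cross = 16.5·39.5 − 18.5·1.5 = 624.0000; (r_i+r_j)·cross = 35·624.0000 = 21840.0000
edge 4: (18.5,39.5)→(7,35)  cross = 18.5·35 − 7·39.5 = 371.0000; (r_i+r_j)·cross = 25.5·371.0000 = 9460.5000
edge 5: (7,35)→(6,33.5)  cross = 7·33.5 − 6·35 = 24.5000; (r_i+r_j)·cross = 13·24.5000 = 318.5000
Σcross = 626.5000 → A = |Σcross|/2 = 313.2500 mm²
Σ(r_i+r_j)·cross = 24524.0000 → first moment M = |Σ|/6 = 4087.3333
R_c = M/A = 4087.3333/313.2500 = 13.0482 mm
θ = 177° = 3.089233 rad
V = θ·R_c·A = 3.089233·13.0482·313.2500 = 12626.724 mm³

Volume = 12626.724 mm³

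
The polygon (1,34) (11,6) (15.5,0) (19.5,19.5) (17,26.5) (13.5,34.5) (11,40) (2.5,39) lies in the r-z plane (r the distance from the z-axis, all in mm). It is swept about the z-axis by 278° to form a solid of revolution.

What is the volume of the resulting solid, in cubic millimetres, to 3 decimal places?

Profile (r,z), 8 vertices: (1,34) (11,6) (15.5,0) (19.5,19.5) (17,26.5) (13.5,34.5) (11,40) (2.5,39)
edge 0: (1,34)→(11,6)  cross = 1·6 − 11·34 = -368.0000; (r_i+r_j)·cross = 12·-368.0000 = -4416.0000
edge 1: (11,6)→(15.5,0)  cross = 11·0 − 15.5·6 = -93.0000; (r_i+r_j)·cross = 26.5·-93.0000 = -2464.5000
edge 2: (15.5,0)→(19.5,19.5)  cross = 15.5·19.5 − 19.5·0 = 302.2500; (r_i+r_j)·cross = 35·302.2500 = 10578.7500
edge 3: (19.5,19.5)→(17,26.5)  cross = 19.5·26.5 − 17·19.5 = 185.2500; (r_i+r_j)·cross = 36.5·185.2500 = 6761.6250
edge 4: (17,26.5)→(13.5,34.5)  cross = 17·34.5 − 13.5·26.5 = 228.7500; (r_i+r_j)·cross = 30.5·228.7500 = 6976.8750
edge 5: (13.5,34.5)→(11,40)  cross = 13.5·40 − 11·34.5 = 160.5000; (r_i+r_j)·cross = 24.5·160.5000 = 3932.2500
edge 6: (11,40)→(2.5,39)  cross = 11·39 − 2.5·40 = 329.0000; (r_i+r_j)·cross = 13.5·329.0000 = 4441.5000
edge 7: (2.5,39)→(1,34)  cross = 2.5·34 − 1·39 = 46.0000; (r_i+r_j)·cross = 3.5·46.0000 = 161.0000
Σcross = 790.7500 → A = |Σcross|/2 = 395.3750 mm²
Σ(r_i+r_j)·cross = 25971.5000 → first moment M = |Σ|/6 = 4328.5833
R_c = M/A = 4328.5833/395.3750 = 10.9480 mm
θ = 278° = 4.852015 rad
V = θ·R_c·A = 4.852015·10.9480·395.3750 = 21002.353 mm³

Volume = 21002.353 mm³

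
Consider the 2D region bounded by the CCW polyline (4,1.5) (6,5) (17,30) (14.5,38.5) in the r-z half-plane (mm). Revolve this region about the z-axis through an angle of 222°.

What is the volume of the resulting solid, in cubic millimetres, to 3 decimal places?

Volume = 4367.113 mm³

Profile (r,z), 4 vertices: (4,1.5) (6,5) (17,30) (14.5,38.5)
edge 0: (4,1.5)→(6,5)  cross = 4·5 − 6·1.5 = 11.0000; (r_i+r_j)·cross = 10·11.0000 = 110.0000
edge 1: (6,5)→(17,30)  cross = 6·30 − 17·5 = 95.0000; (r_i+r_j)·cross = 23·95.0000 = 2185.0000
edge 2: (17,30)→(14.5,38.5)  cross = 17·38.5 − 14.5·30 = 219.5000; (r_i+r_j)·cross = 31.5·219.5000 = 6914.2500
edge 3: (14.5,38.5)→(4,1.5)  cross = 14.5·1.5 − 4·38.5 = -132.2500; (r_i+r_j)·cross = 18.5·-132.2500 = -2446.6250
Σcross = 193.2500 → A = |Σcross|/2 = 96.6250 mm²
Σ(r_i+r_j)·cross = 6762.6250 → first moment M = |Σ|/6 = 1127.1042
R_c = M/A = 1127.1042/96.6250 = 11.6647 mm
θ = 222° = 3.874631 rad
V = θ·R_c·A = 3.874631·11.6647·96.6250 = 4367.113 mm³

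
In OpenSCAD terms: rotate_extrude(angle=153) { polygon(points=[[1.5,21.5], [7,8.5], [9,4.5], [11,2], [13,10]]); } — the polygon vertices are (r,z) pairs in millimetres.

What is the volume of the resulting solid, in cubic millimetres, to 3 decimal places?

Profile (r,z), 5 vertices: (1.5,21.5) (7,8.5) (9,4.5) (11,2) (13,10)
edge 0: (1.5,21.5)→(7,8.5)  cross = 1.5·8.5 − 7·21.5 = -137.7500; (r_i+r_j)·cross = 8.5·-137.7500 = -1170.8750
edge 1: (7,8.5)→(9,4.5)  cross = 7·4.5 − 9·8.5 = -45.0000; (r_i+r_j)·cross = 16·-45.0000 = -720.0000
edge 2: (9,4.5)→(11,2)  cross = 9·2 − 11·4.5 = -31.5000; (r_i+r_j)·cross = 20·-31.5000 = -630.0000
edge 3: (11,2)→(13,10)  cross = 11·10 − 13·2 = 84.0000; (r_i+r_j)·cross = 24·84.0000 = 2016.0000
edge 4: (13,10)→(1.5,21.5)  cross = 13·21.5 − 1.5·10 = 264.5000; (r_i+r_j)·cross = 14.5·264.5000 = 3835.2500
Σcross = 134.2500 → A = |Σcross|/2 = 67.1250 mm²
Σ(r_i+r_j)·cross = 3330.3750 → first moment M = |Σ|/6 = 555.0625
R_c = M/A = 555.0625/67.1250 = 8.2691 mm
θ = 153° = 2.670354 rad
V = θ·R_c·A = 2.670354·8.2691·67.1250 = 1482.213 mm³

Volume = 1482.213 mm³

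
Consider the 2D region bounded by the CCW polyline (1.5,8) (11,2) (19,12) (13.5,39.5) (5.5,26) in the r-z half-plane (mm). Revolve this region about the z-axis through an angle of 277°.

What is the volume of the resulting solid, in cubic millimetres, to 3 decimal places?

Profile (r,z), 5 vertices: (1.5,8) (11,2) (19,12) (13.5,39.5) (5.5,26)
edge 0: (1.5,8)→(11,2)  cross = 1.5·2 − 11·8 = -85.0000; (r_i+r_j)·cross = 12.5·-85.0000 = -1062.5000
edge 1: (11,2)→(19,12)  cross = 11·12 − 19·2 = 94.0000; (r_i+r_j)·cross = 30·94.0000 = 2820.0000
edge 2: (19,12)→(13.5,39.5)  cross = 19·39.5 − 13.5·12 = 588.5000; (r_i+r_j)·cross = 32.5·588.5000 = 19126.2500
edge 3: (13.5,39.5)→(5.5,26)  cross = 13.5·26 − 5.5·39.5 = 133.7500; (r_i+r_j)·cross = 19·133.7500 = 2541.2500
edge 4: (5.5,26)→(1.5,8)  cross = 5.5·8 − 1.5·26 = 5.0000; (r_i+r_j)·cross = 7·5.0000 = 35.0000
Σcross = 736.2500 → A = |Σcross|/2 = 368.1250 mm²
Σ(r_i+r_j)·cross = 23460.0000 → first moment M = |Σ|/6 = 3910.0000
R_c = M/A = 3910.0000/368.1250 = 10.6214 mm
θ = 277° = 4.834562 rad
V = θ·R_c·A = 4.834562·10.6214·368.1250 = 18903.138 mm³

Volume = 18903.138 mm³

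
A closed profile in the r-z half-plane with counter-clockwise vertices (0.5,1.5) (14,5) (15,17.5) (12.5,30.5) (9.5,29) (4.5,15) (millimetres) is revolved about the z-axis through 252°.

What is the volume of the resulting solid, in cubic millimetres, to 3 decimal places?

Profile (r,z), 6 vertices: (0.5,1.5) (14,5) (15,17.5) (12.5,30.5) (9.5,29) (4.5,15)
edge 0: (0.5,1.5)→(14,5)  cross = 0.5·5 − 14·1.5 = -18.5000; (r_i+r_j)·cross = 14.5·-18.5000 = -268.2500
edge 1: (14,5)→(15,17.5)  cross = 14·17.5 − 15·5 = 170.0000; (r_i+r_j)·cross = 29·170.0000 = 4930.0000
edge 2: (15,17.5)→(12.5,30.5)  cross = 15·30.5 − 12.5·17.5 = 238.7500; (r_i+r_j)·cross = 27.5·238.7500 = 6565.6250
edge 3: (12.5,30.5)→(9.5,29)  cross = 12.5·29 − 9.5·30.5 = 72.7500; (r_i+r_j)·cross = 22·72.7500 = 1600.5000
edge 4: (9.5,29)→(4.5,15)  cross = 9.5·15 − 4.5·29 = 12.0000; (r_i+r_j)·cross = 14·12.0000 = 168.0000
edge 5: (4.5,15)→(0.5,1.5)  cross = 4.5·1.5 − 0.5·15 = -0.7500; (r_i+r_j)·cross = 5·-0.7500 = -3.7500
Σcross = 474.2500 → A = |Σcross|/2 = 237.1250 mm²
Σ(r_i+r_j)·cross = 12992.1250 → first moment M = |Σ|/6 = 2165.3542
R_c = M/A = 2165.3542/237.1250 = 9.1317 mm
θ = 252° = 4.398230 rad
V = θ·R_c·A = 4.398230·9.1317·237.1250 = 9523.725 mm³

Volume = 9523.725 mm³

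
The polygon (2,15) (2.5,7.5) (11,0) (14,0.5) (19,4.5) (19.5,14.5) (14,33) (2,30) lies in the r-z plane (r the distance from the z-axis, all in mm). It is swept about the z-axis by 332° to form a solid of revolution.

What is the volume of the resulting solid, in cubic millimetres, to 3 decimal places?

Profile (r,z), 8 vertices: (2,15) (2.5,7.5) (11,0) (14,0.5) (19,4.5) (19.5,14.5) (14,33) (2,30)
edge 0: (2,15)→(2.5,7.5)  cross = 2·7.5 − 2.5·15 = -22.5000; (r_i+r_j)·cross = 4.5·-22.5000 = -101.2500
edge 1: (2.5,7.5)→(11,0)  cross = 2.5·0 − 11·7.5 = -82.5000; (r_i+r_j)·cross = 13.5·-82.5000 = -1113.7500
edge 2: (11,0)→(14,0.5)  cross = 11·0.5 − 14·0 = 5.5000; (r_i+r_j)·cross = 25·5.5000 = 137.5000
edge 3: (14,0.5)→(19,4.5)  cross = 14·4.5 − 19·0.5 = 53.5000; (r_i+r_j)·cross = 33·53.5000 = 1765.5000
edge 4: (19,4.5)→(19.5,14.5)  cross = 19·14.5 − 19.5·4.5 = 187.7500; (r_i+r_j)·cross = 38.5·187.7500 = 7228.3750
edge 5: (19.5,14.5)→(14,33)  cross = 19.5·33 − 14·14.5 = 440.5000; (r_i+r_j)·cross = 33.5·440.5000 = 14756.7500
edge 6: (14,33)→(2,30)  cross = 14·30 − 2·33 = 354.0000; (r_i+r_j)·cross = 16·354.0000 = 5664.0000
edge 7: (2,30)→(2,15)  cross = 2·15 − 2·30 = -30.0000; (r_i+r_j)·cross = 4·-30.0000 = -120.0000
Σcross = 906.2500 → A = |Σcross|/2 = 453.1250 mm²
Σ(r_i+r_j)·cross = 28217.1250 → first moment M = |Σ|/6 = 4702.8542
R_c = M/A = 4702.8542/453.1250 = 10.3787 mm
θ = 332° = 5.794493 rad
V = θ·R_c·A = 5.794493·10.3787·453.1250 = 27250.656 mm³

Volume = 27250.656 mm³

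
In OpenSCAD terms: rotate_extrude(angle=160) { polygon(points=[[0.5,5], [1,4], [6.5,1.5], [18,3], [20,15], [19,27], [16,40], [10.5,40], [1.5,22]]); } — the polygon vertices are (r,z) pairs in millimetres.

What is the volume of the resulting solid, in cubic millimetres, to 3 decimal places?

Volume = 17177.763 mm³

Profile (r,z), 9 vertices: (0.5,5) (1,4) (6.5,1.5) (18,3) (20,15) (19,27) (16,40) (10.5,40) (1.5,22)
edge 0: (0.5,5)→(1,4)  cross = 0.5·4 − 1·5 = -3.0000; (r_i+r_j)·cross = 1.5·-3.0000 = -4.5000
edge 1: (1,4)→(6.5,1.5)  cross = 1·1.5 − 6.5·4 = -24.5000; (r_i+r_j)·cross = 7.5·-24.5000 = -183.7500
edge 2: (6.5,1.5)→(18,3)  cross = 6.5·3 − 18·1.5 = -7.5000; (r_i+r_j)·cross = 24.5·-7.5000 = -183.7500
edge 3: (18,3)→(20,15)  cross = 18·15 − 20·3 = 210.0000; (r_i+r_j)·cross = 38·210.0000 = 7980.0000
edge 4: (20,15)→(19,27)  cross = 20·27 − 19·15 = 255.0000; (r_i+r_j)·cross = 39·255.0000 = 9945.0000
edge 5: (19,27)→(16,40)  cross = 19·40 − 16·27 = 328.0000; (r_i+r_j)·cross = 35·328.0000 = 11480.0000
edge 6: (16,40)→(10.5,40)  cross = 16·40 − 10.5·40 = 220.0000; (r_i+r_j)·cross = 26.5·220.0000 = 5830.0000
edge 7: (10.5,40)→(1.5,22)  cross = 10.5·22 − 1.5·40 = 171.0000; (r_i+r_j)·cross = 12·171.0000 = 2052.0000
edge 8: (1.5,22)→(0.5,5)  cross = 1.5·5 − 0.5·22 = -3.5000; (r_i+r_j)·cross = 2·-3.5000 = -7.0000
Σcross = 1145.5000 → A = |Σcross|/2 = 572.7500 mm²
Σ(r_i+r_j)·cross = 36908.0000 → first moment M = |Σ|/6 = 6151.3333
R_c = M/A = 6151.3333/572.7500 = 10.7400 mm
θ = 160° = 2.792527 rad
V = θ·R_c·A = 2.792527·10.7400·572.7500 = 17177.763 mm³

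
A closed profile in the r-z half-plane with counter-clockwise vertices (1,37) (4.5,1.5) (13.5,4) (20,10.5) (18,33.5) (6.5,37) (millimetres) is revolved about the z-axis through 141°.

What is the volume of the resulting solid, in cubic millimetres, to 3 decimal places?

Profile (r,z), 6 vertices: (1,37) (4.5,1.5) (13.5,4) (20,10.5) (18,33.5) (6.5,37)
edge 0: (1,37)→(4.5,1.5)  cross = 1·1.5 − 4.5·37 = -165.0000; (r_i+r_j)·cross = 5.5·-165.0000 = -907.5000
edge 1: (4.5,1.5)→(13.5,4)  cross = 4.5·4 − 13.5·1.5 = -2.2500; (r_i+r_j)·cross = 18·-2.2500 = -40.5000
edge 2: (13.5,4)→(20,10.5)  cross = 13.5·10.5 − 20·4 = 61.7500; (r_i+r_j)·cross = 33.5·61.7500 = 2068.6250
edge 3: (20,10.5)→(18,33.5)  cross = 20·33.5 − 18·10.5 = 481.0000; (r_i+r_j)·cross = 38·481.0000 = 18278.0000
edge 4: (18,33.5)→(6.5,37)  cross = 18·37 − 6.5·33.5 = 448.2500; (r_i+r_j)·cross = 24.5·448.2500 = 10982.1250
edge 5: (6.5,37)→(1,37)  cross = 6.5·37 − 1·37 = 203.5000; (r_i+r_j)·cross = 7.5·203.5000 = 1526.2500
Σcross = 1027.2500 → A = |Σcross|/2 = 513.6250 mm²
Σ(r_i+r_j)·cross = 31907.0000 → first moment M = |Σ|/6 = 5317.8333
R_c = M/A = 5317.8333/513.6250 = 10.3535 mm
θ = 141° = 2.460914 rad
V = θ·R_c·A = 2.460914·10.3535·513.6250 = 13086.732 mm³

Volume = 13086.732 mm³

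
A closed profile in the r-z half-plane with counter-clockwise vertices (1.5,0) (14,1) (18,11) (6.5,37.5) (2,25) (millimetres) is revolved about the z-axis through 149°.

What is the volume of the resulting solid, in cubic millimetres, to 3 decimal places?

Volume = 8570.298 mm³

Profile (r,z), 5 vertices: (1.5,0) (14,1) (18,11) (6.5,37.5) (2,25)
edge 0: (1.5,0)→(14,1)  cross = 1.5·1 − 14·0 = 1.5000; (r_i+r_j)·cross = 15.5·1.5000 = 23.2500
edge 1: (14,1)→(18,11)  cross = 14·11 − 18·1 = 136.0000; (r_i+r_j)·cross = 32·136.0000 = 4352.0000
edge 2: (18,11)→(6.5,37.5)  cross = 18·37.5 − 6.5·11 = 603.5000; (r_i+r_j)·cross = 24.5·603.5000 = 14785.7500
edge 3: (6.5,37.5)→(2,25)  cross = 6.5·25 − 2·37.5 = 87.5000; (r_i+r_j)·cross = 8.5·87.5000 = 743.7500
edge 4: (2,25)→(1.5,0)  cross = 2·0 − 1.5·25 = -37.5000; (r_i+r_j)·cross = 3.5·-37.5000 = -131.2500
Σcross = 791.0000 → A = |Σcross|/2 = 395.5000 mm²
Σ(r_i+r_j)·cross = 19773.5000 → first moment M = |Σ|/6 = 3295.5833
R_c = M/A = 3295.5833/395.5000 = 8.3327 mm
θ = 149° = 2.600541 rad
V = θ·R_c·A = 2.600541·8.3327·395.5000 = 8570.298 mm³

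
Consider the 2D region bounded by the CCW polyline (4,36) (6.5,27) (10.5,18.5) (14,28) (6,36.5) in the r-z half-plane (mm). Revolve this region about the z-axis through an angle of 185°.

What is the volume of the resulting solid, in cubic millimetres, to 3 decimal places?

Volume = 2324.375 mm³

Profile (r,z), 5 vertices: (4,36) (6.5,27) (10.5,18.5) (14,28) (6,36.5)
edge 0: (4,36)→(6.5,27)  cross = 4·27 − 6.5·36 = -126.0000; (r_i+r_j)·cross = 10.5·-126.0000 = -1323.0000
edge 1: (6.5,27)→(10.5,18.5)  cross = 6.5·18.5 − 10.5·27 = -163.2500; (r_i+r_j)·cross = 17·-163.2500 = -2775.2500
edge 2: (10.5,18.5)→(14,28)  cross = 10.5·28 − 14·18.5 = 35.0000; (r_i+r_j)·cross = 24.5·35.0000 = 857.5000
edge 3: (14,28)→(6,36.5)  cross = 14·36.5 − 6·28 = 343.0000; (r_i+r_j)·cross = 20·343.0000 = 6860.0000
edge 4: (6,36.5)→(4,36)  cross = 6·36 − 4·36.5 = 70.0000; (r_i+r_j)·cross = 10·70.0000 = 700.0000
Σcross = 158.7500 → A = |Σcross|/2 = 79.3750 mm²
Σ(r_i+r_j)·cross = 4319.2500 → first moment M = |Σ|/6 = 719.8750
R_c = M/A = 719.8750/79.3750 = 9.0693 mm
θ = 185° = 3.228859 rad
V = θ·R_c·A = 3.228859·9.0693·79.3750 = 2324.375 mm³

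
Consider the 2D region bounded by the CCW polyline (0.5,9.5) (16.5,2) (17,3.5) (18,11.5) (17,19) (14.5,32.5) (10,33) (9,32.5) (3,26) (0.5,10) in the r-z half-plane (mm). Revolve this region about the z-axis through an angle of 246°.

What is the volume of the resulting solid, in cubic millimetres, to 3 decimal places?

Volume = 16192.526 mm³

Profile (r,z), 10 vertices: (0.5,9.5) (16.5,2) (17,3.5) (18,11.5) (17,19) (14.5,32.5) (10,33) (9,32.5) (3,26) (0.5,10)
edge 0: (0.5,9.5)→(16.5,2)  cross = 0.5·2 − 16.5·9.5 = -155.7500; (r_i+r_j)·cross = 17·-155.7500 = -2647.7500
edge 1: (16.5,2)→(17,3.5)  cross = 16.5·3.5 − 17·2 = 23.7500; (r_i+r_j)·cross = 33.5·23.7500 = 795.6250
edge 2: (17,3.5)→(18,11.5)  cross = 17·11.5 − 18·3.5 = 132.5000; (r_i+r_j)·cross = 35·132.5000 = 4637.5000
edge 3: (18,11.5)→(17,19)  cross = 18·19 − 17·11.5 = 146.5000; (r_i+r_j)·cross = 35·146.5000 = 5127.5000
edge 4: (17,19)→(14.5,32.5)  cross = 17·32.5 − 14.5·19 = 277.0000; (r_i+r_j)·cross = 31.5·277.0000 = 8725.5000
edge 5: (14.5,32.5)→(10,33)  cross = 14.5·33 − 10·32.5 = 153.5000; (r_i+r_j)·cross = 24.5·153.5000 = 3760.7500
edge 6: (10,33)→(9,32.5)  cross = 10·32.5 − 9·33 = 28.0000; (r_i+r_j)·cross = 19·28.0000 = 532.0000
edge 7: (9,32.5)→(3,26)  cross = 9·26 − 3·32.5 = 136.5000; (r_i+r_j)·cross = 12·136.5000 = 1638.0000
edge 8: (3,26)→(0.5,10)  cross = 3·10 − 0.5·26 = 17.0000; (r_i+r_j)·cross = 3.5·17.0000 = 59.5000
edge 9: (0.5,10)→(0.5,9.5)  cross = 0.5·9.5 − 0.5·10 = -0.2500; (r_i+r_j)·cross = 1·-0.2500 = -0.2500
Σcross = 758.7500 → A = |Σcross|/2 = 379.3750 mm²
Σ(r_i+r_j)·cross = 22628.3750 → first moment M = |Σ|/6 = 3771.3958
R_c = M/A = 3771.3958/379.3750 = 9.9411 mm
θ = 246° = 4.293510 rad
V = θ·R_c·A = 4.293510·9.9411·379.3750 = 16192.526 mm³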